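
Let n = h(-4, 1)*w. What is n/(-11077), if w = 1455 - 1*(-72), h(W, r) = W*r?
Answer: 6108/11077 ≈ 0.55141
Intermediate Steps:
w = 1527 (w = 1455 + 72 = 1527)
n = -6108 (n = -4*1*1527 = -4*1527 = -6108)
n/(-11077) = -6108/(-11077) = -6108*(-1/11077) = 6108/11077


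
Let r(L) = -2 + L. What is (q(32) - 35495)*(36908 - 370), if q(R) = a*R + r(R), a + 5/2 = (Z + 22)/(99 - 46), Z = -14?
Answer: -68824036402/53 ≈ -1.2986e+9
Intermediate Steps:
a = -249/106 (a = -5/2 + (-14 + 22)/(99 - 46) = -5/2 + 8/53 = -249/106 ≈ -2.3491)
q(R) = -2 - 143*R/106 (q(R) = -249*R/106 + (-2 + R) = -2 - 143*R/106)
(q(32) - 35495)*(36908 - 370) = ((-2 - 143/106*32) - 35495)*(36908 - 370) = ((-2 - 2288/53) - 35495)*36538 = (-2394/53 - 35495)*36538 = -1883629/53*36538 = -68824036402/53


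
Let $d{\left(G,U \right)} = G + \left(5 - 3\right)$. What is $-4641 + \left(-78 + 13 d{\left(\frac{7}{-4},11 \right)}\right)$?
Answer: $- \frac{18863}{4} \approx -4715.8$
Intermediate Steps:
$d{\left(G,U \right)} = 2 + G$ ($d{\left(G,U \right)} = G + \left(5 - 3\right) = G + 2 = 2 + G$)
$-4641 + \left(-78 + 13 d{\left(\frac{7}{-4},11 \right)}\right) = -4641 - \left(78 - 13 \left(2 + \frac{7}{-4}\right)\right) = -4641 - \left(78 - 13 \left(2 + 7 \left(- \frac{1}{4}\right)\right)\right) = -4641 - \left(78 - 13 \left(2 - \frac{7}{4}\right)\right) = -4641 + \left(-78 + 13 \cdot \frac{1}{4}\right) = -4641 + \left(-78 + \frac{13}{4}\right) = -4641 - \frac{299}{4} = - \frac{18863}{4}$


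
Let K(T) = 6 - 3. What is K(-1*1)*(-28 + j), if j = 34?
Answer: 18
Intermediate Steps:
K(T) = 3
K(-1*1)*(-28 + j) = 3*(-28 + 34) = 3*6 = 18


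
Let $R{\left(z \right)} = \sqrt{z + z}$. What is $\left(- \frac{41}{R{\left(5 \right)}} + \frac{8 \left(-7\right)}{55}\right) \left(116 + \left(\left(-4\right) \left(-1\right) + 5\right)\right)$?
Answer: $- \frac{1400}{11} - \frac{1025 \sqrt{10}}{2} \approx -1747.9$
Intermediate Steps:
$R{\left(z \right)} = \sqrt{2} \sqrt{z}$ ($R{\left(z \right)} = \sqrt{2 z} = \sqrt{2} \sqrt{z}$)
$\left(- \frac{41}{R{\left(5 \right)}} + \frac{8 \left(-7\right)}{55}\right) \left(116 + \left(\left(-4\right) \left(-1\right) + 5\right)\right) = \left(- \frac{41}{\sqrt{2} \sqrt{5}} + \frac{8 \left(-7\right)}{55}\right) \left(116 + \left(\left(-4\right) \left(-1\right) + 5\right)\right) = \left(- \frac{41}{\sqrt{10}} - \frac{56}{55}\right) \left(116 + \left(4 + 5\right)\right) = \left(- 41 \frac{\sqrt{10}}{10} - \frac{56}{55}\right) \left(116 + 9\right) = \left(- \frac{41 \sqrt{10}}{10} - \frac{56}{55}\right) 125 = \left(- \frac{56}{55} - \frac{41 \sqrt{10}}{10}\right) 125 = - \frac{1400}{11} - \frac{1025 \sqrt{10}}{2}$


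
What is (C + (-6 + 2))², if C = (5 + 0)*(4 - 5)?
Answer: 81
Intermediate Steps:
C = -5 (C = 5*(-1) = -5)
(C + (-6 + 2))² = (-5 + (-6 + 2))² = (-5 - 4)² = (-9)² = 81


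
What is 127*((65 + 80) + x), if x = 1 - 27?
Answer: 15113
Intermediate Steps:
x = -26
127*((65 + 80) + x) = 127*((65 + 80) - 26) = 127*(145 - 26) = 127*119 = 15113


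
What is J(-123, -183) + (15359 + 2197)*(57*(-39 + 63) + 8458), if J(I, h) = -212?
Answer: 172505044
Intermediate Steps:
J(-123, -183) + (15359 + 2197)*(57*(-39 + 63) + 8458) = -212 + (15359 + 2197)*(57*(-39 + 63) + 8458) = -212 + 17556*(57*24 + 8458) = -212 + 17556*(1368 + 8458) = -212 + 17556*9826 = -212 + 172505256 = 172505044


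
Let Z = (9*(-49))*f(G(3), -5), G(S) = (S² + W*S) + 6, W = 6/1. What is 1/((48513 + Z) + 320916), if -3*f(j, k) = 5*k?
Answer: 1/365754 ≈ 2.7341e-6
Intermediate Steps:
W = 6 (W = 6*1 = 6)
G(S) = 6 + S² + 6*S (G(S) = (S² + 6*S) + 6 = 6 + S² + 6*S)
f(j, k) = -5*k/3
Z = -3675 (Z = (9*(-49))*(-5/3*(-5)) = -441*25/3 = -3675)
1/((48513 + Z) + 320916) = 1/((48513 - 3675) + 320916) = 1/(44838 + 320916) = 1/365754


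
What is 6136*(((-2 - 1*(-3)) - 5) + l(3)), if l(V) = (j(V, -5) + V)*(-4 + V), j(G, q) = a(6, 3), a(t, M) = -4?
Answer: -18408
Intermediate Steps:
j(G, q) = -4
l(V) = (-4 + V)² (l(V) = (-4 + V)*(-4 + V) = (-4 + V)²)
6136*(((-2 - 1*(-3)) - 5) + l(3)) = 6136*(((-2 - 1*(-3)) - 5) + (16 + 3² - 8*3)) = 6136*(((-2 + 3) - 5) + (16 + 9 - 24)) = 6136*((1 - 5) + 1) = 6136*(-4 + 1) = 6136*(-3) = -18408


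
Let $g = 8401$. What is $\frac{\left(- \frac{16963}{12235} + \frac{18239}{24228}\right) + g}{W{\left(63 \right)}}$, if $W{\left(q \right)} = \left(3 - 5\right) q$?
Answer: $- \frac{355731010883}{5335732440} \approx -66.67$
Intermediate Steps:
$W{\left(q \right)} = - 2 q$
$\frac{\left(- \frac{16963}{12235} + \frac{18239}{24228}\right) + g}{W{\left(63 \right)}} = \frac{\left(- \frac{16963}{12235} + \frac{18239}{24228}\right) + 8401}{\left(-2\right) 63} = \frac{\left(\left(-16963\right) \frac{1}{12235} + 18239 \cdot \frac{1}{24228}\right) + 8401}{-126} = \left(\left(- \frac{16963}{12235} + \frac{18239}{24228}\right) + 8401\right) \left(- \frac{1}{126}\right) = \left(- \frac{187825399}{296429580} + 8401\right) \left(- \frac{1}{126}\right) = \frac{2490117076181}{296429580} \left(- \frac{1}{126}\right) = - \frac{355731010883}{5335732440}$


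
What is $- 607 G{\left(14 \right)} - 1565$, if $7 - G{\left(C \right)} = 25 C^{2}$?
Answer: $2968486$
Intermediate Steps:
$G{\left(C \right)} = 7 - 25 C^{2}$
$- 607 G{\left(14 \right)} - 1565 = - 607 \left(7 - 25 \cdot 14^{2}\right) - 1565 = - 607 \left(7 - 4900\right) - 1565 = \left(-607\right) \left(-4893\right) - 1565 = 2970051 - 1565 = 2968486$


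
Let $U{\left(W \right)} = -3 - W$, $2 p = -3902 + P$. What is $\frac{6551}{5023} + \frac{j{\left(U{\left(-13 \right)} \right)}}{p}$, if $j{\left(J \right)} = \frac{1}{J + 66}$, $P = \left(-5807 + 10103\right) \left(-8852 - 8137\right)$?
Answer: $\frac{18169647552925}{13931634816604} \approx 1.3042$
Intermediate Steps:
$P = -72984744$ ($P = 4296 \left(-16989\right) = -72984744$)
$p = -36494323$ ($p = \frac{-3902 - 72984744}{2} = \frac{1}{2} \left(-72988646\right) = -36494323$)
$j{\left(J \right)} = \frac{1}{66 + J}$
$\frac{6551}{5023} + \frac{j{\left(U{\left(-13 \right)} \right)}}{p} = \frac{6551}{5023} + \frac{1}{\left(66 - -10\right) \left(-36494323\right)} = 6551 \cdot \frac{1}{5023} + \frac{1}{66 + \left(-3 + 13\right)} \left(- \frac{1}{36494323}\right) = \frac{6551}{5023} + \frac{1}{66 + 10} \left(- \frac{1}{36494323}\right) = \frac{6551}{5023} + \frac{1}{76} \left(- \frac{1}{36494323}\right) = \frac{6551}{5023} - \frac{1}{2773568548} = \frac{18169647552925}{13931634816604}$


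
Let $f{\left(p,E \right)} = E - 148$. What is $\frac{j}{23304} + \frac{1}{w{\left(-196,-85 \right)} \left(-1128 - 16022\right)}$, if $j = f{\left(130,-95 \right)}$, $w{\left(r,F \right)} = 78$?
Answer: $- \frac{27090367}{2597813400} \approx -0.010428$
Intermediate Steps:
$f{\left(p,E \right)} = -148 + E$
$j = -243$ ($j = -148 - 95 = -243$)
$\frac{j}{23304} + \frac{1}{w{\left(-196,-85 \right)} \left(-1128 - 16022\right)} = - \frac{243}{23304} + \frac{1}{78 \left(-1128 - 16022\right)} = \left(-243\right) \frac{1}{23304} + \frac{1}{78 \left(-17150\right)} = - \frac{81}{7768} + \frac{1}{78} \left(- \frac{1}{17150}\right) = - \frac{81}{7768} - \frac{1}{1337700} = - \frac{27090367}{2597813400}$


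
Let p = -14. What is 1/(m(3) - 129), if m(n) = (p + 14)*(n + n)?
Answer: -1/129 ≈ -0.0077519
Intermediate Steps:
m(n) = 0 (m(n) = (-14 + 14)*(n + n) = 0*(2*n) = 0)
1/(m(3) - 129) = 1/(0 - 129) = 1/(-129) = -1/129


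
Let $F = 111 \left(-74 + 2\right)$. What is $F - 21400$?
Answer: $-29392$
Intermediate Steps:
$F = -7992$ ($F = 111 \left(-72\right) = -7992$)
$F - 21400 = -7992 - 21400 = -29392$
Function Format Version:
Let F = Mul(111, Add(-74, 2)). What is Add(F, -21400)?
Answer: -29392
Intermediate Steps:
F = -7992 (F = Mul(111, -72) = -7992)
Add(F, -21400) = Add(-7992, -21400) = -29392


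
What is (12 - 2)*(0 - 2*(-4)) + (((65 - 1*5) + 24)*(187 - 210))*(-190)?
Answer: 367160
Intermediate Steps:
(12 - 2)*(0 - 2*(-4)) + (((65 - 1*5) + 24)*(187 - 210))*(-190) = 10*(0 + 8) + (((65 - 5) + 24)*(-23))*(-190) = 10*8 + ((60 + 24)*(-23))*(-190) = 80 + (84*(-23))*(-190) = 80 - 1932*(-190) = 80 + 367080 = 367160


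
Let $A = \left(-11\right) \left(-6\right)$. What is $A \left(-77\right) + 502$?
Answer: $-4580$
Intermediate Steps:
$A = 66$
$A \left(-77\right) + 502 = 66 \left(-77\right) + 502 = -5082 + 502 = -4580$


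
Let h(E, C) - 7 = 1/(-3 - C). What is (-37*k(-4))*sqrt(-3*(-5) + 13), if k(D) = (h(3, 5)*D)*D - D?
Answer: -8436*sqrt(7) ≈ -22320.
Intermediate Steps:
h(E, C) = 7 + 1/(-3 - C)
k(D) = -D + 55*D**2/8 (k(D) = (((20 + 7*5)/(3 + 5))*D)*D - D = (((20 + 35)/8)*D)*D - D = (((1/8)*55)*D)*D - D = (55*D/8)*D - D = 55*D**2/8 - D = -D + 55*D**2/8)
(-37*k(-4))*sqrt(-3*(-5) + 13) = (-37*(-4)*(-8 + 55*(-4))/8)*sqrt(-3*(-5) + 13) = (-37*(-4)*(-8 - 220)/8)*sqrt(15 + 13) = (-37*(-4)*(-228)/8)*sqrt(28) = (-37*114)*(2*sqrt(7)) = -8436*sqrt(7)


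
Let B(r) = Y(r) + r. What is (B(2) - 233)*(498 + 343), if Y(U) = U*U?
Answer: -190907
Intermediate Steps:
Y(U) = U²
B(r) = r + r² (B(r) = r² + r = r + r²)
(B(2) - 233)*(498 + 343) = (2*(1 + 2) - 233)*(498 + 343) = (2*3 - 233)*841 = (6 - 233)*841 = -227*841 = -190907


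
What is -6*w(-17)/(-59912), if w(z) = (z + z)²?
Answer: 867/7489 ≈ 0.11577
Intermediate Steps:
w(z) = 4*z² (w(z) = (2*z)² = 4*z²)
-6*w(-17)/(-59912) = -24*(-17)²/(-59912) = -24*289*(-1/59912) = -6*1156*(-1/59912) = -6936*(-1/59912) = 867/7489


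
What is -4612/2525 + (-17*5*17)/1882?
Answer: -12328409/4752050 ≈ -2.5943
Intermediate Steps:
-4612/2525 + (-17*5*17)/1882 = -4612*1/2525 - 85*17*(1/1882) = -4612/2525 - 1445*1/1882 = -4612/2525 - 1445/1882 = -12328409/4752050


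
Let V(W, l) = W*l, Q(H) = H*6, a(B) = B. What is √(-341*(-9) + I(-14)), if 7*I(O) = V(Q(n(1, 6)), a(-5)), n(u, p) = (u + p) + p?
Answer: √147651/7 ≈ 54.893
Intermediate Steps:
n(u, p) = u + 2*p (n(u, p) = (p + u) + p = u + 2*p)
Q(H) = 6*H
I(O) = -390/7 (I(O) = ((6*(1 + 2*6))*(-5))/7 = ((6*(1 + 12))*(-5))/7 = ((6*13)*(-5))/7 = (78*(-5))/7 = (⅐)*(-390) = -390/7)
√(-341*(-9) + I(-14)) = √(-341*(-9) - 390/7) = √(3069 - 390/7) = √(21093/7) = √147651/7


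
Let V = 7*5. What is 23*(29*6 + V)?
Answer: 4807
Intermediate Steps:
V = 35
23*(29*6 + V) = 23*(29*6 + 35) = 23*(174 + 35) = 23*209 = 4807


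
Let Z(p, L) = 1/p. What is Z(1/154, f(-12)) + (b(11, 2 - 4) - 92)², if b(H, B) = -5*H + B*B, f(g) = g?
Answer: 20603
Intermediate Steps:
b(H, B) = B² - 5*H (b(H, B) = -5*H + B² = B² - 5*H)
Z(1/154, f(-12)) + (b(11, 2 - 4) - 92)² = 1/(1/154) + (((2 - 4)² - 5*11) - 92)² = 1/(1/154) + (((-2)² - 55) - 92)² = 154 + ((4 - 55) - 92)² = 154 + (-51 - 92)² = 154 + (-143)² = 154 + 20449 = 20603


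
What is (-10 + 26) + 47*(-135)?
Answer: -6329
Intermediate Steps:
(-10 + 26) + 47*(-135) = 16 - 6345 = -6329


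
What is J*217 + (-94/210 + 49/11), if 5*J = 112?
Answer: 5618852/1155 ≈ 4864.8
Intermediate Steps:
J = 112/5 (J = (⅕)*112 = 112/5 ≈ 22.400)
J*217 + (-94/210 + 49/11) = (112/5)*217 + (-94/210 + 49/11) = 24304/5 + (-94*1/210 + 49*(1/11)) = 24304/5 + (-47/105 + 49/11) = 24304/5 + 4628/1155 = 5618852/1155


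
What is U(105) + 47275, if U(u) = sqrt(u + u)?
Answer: 47275 + sqrt(210) ≈ 47290.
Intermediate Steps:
U(u) = sqrt(2)*sqrt(u) (U(u) = sqrt(2*u) = sqrt(2)*sqrt(u))
U(105) + 47275 = sqrt(2)*sqrt(105) + 47275 = sqrt(210) + 47275 = 47275 + sqrt(210)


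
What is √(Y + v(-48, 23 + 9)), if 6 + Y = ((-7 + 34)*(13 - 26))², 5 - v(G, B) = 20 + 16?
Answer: 2*√30791 ≈ 350.95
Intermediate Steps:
v(G, B) = -31 (v(G, B) = 5 - (20 + 16) = 5 - 1*36 = 5 - 36 = -31)
Y = 123195 (Y = -6 + ((-7 + 34)*(13 - 26))² = -6 + (27*(-13))² = -6 + (-351)² = -6 + 123201 = 123195)
√(Y + v(-48, 23 + 9)) = √(123195 - 31) = √123164 = 2*√30791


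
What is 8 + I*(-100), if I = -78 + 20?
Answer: 5808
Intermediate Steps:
I = -58
8 + I*(-100) = 8 - 58*(-100) = 8 + 5800 = 5808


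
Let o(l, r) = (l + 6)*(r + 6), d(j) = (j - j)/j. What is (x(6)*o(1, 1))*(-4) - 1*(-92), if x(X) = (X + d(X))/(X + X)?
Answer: -6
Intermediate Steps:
d(j) = 0 (d(j) = 0/j = 0)
o(l, r) = (6 + l)*(6 + r)
x(X) = 1/2 (x(X) = (X + 0)/(X + X) = X/((2*X)) = X*(1/(2*X)) = 1/2)
(x(6)*o(1, 1))*(-4) - 1*(-92) = ((36 + 6*1 + 6*1 + 1*1)/2)*(-4) - 1*(-92) = ((36 + 6 + 6 + 1)/2)*(-4) + 92 = ((1/2)*49)*(-4) + 92 = (49/2)*(-4) + 92 = -98 + 92 = -6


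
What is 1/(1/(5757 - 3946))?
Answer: 1811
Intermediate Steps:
1/(1/(5757 - 3946)) = 1/(1/1811) = 1811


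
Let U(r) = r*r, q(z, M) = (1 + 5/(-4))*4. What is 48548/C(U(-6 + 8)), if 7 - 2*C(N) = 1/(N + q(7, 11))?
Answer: 72822/5 ≈ 14564.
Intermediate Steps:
q(z, M) = -1 (q(z, M) = (1 + 5*(-¼))*4 = (1 - 5/4)*4 = -¼*4 = -1)
U(r) = r²
C(N) = 7/2 - 1/(2*(-1 + N)) (C(N) = 7/2 - 1/(2*(N - 1)) = 7/2 - 1/(2*(-1 + N)))
48548/C(U(-6 + 8)) = 48548/(((-8 + 7*(-6 + 8)²)/(2*(-1 + (-6 + 8)²)))) = 48548/(((-8 + 7*2²)/(2*(-1 + 2²)))) = 48548/(((-8 + 7*4)/(2*(-1 + 4)))) = 48548/(((½)*(-8 + 28)/3)) = 48548/(((½)*(⅓)*20)) = 48548/(10/3) = 48548*(3/10) = 72822/5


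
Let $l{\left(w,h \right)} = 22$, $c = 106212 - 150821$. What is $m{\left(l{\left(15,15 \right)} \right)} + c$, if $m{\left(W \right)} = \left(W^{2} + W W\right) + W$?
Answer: $-43619$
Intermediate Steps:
$c = -44609$ ($c = 106212 - 150821 = -44609$)
$m{\left(W \right)} = W + 2 W^{2}$ ($m{\left(W \right)} = \left(W^{2} + W^{2}\right) + W = 2 W^{2} + W = W + 2 W^{2}$)
$m{\left(l{\left(15,15 \right)} \right)} + c = 22 \left(1 + 2 \cdot 22\right) - 44609 = 22 \left(1 + 44\right) - 44609 = 22 \cdot 45 - 44609 = 990 - 44609 = -43619$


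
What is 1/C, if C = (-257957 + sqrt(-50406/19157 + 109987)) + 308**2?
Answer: -3124372601/509561193644340 - sqrt(40363234883821)/509561193644340 ≈ -6.1440e-6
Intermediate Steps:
C = -163093 + sqrt(40363234883821)/19157 (C = (-257957 + sqrt(-50406*1/19157 + 109987)) + 94864 = (-257957 + sqrt(-50406/19157 + 109987)) + 94864 = (-257957 + sqrt(2106970553/19157)) + 94864 = (-257957 + sqrt(40363234883821)/19157) + 94864 = -163093 + sqrt(40363234883821)/19157 ≈ -1.6276e+5)
1/C = 1/(-163093 + sqrt(40363234883821)/19157)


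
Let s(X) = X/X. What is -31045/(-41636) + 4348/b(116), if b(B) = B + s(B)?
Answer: 26380799/695916 ≈ 37.908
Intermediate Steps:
s(X) = 1
b(B) = 1 + B (b(B) = B + 1 = 1 + B)
-31045/(-41636) + 4348/b(116) = -31045/(-41636) + 4348/(1 + 116) = -31045*(-1/41636) + 4348/117 = 4435/5948 + 4348*(1/117) = 4435/5948 + 4348/117 = 26380799/695916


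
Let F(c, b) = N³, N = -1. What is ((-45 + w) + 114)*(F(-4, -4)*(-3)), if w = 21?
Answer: 270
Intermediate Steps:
F(c, b) = -1 (F(c, b) = (-1)³ = -1)
((-45 + w) + 114)*(F(-4, -4)*(-3)) = ((-45 + 21) + 114)*(-1*(-3)) = (-24 + 114)*3 = 90*3 = 270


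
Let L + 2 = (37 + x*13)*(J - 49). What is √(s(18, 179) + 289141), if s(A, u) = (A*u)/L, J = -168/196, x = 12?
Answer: √145818509204983/22457 ≈ 537.72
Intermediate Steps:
J = -6/7 (J = -168*1/196 = -6/7 ≈ -0.85714)
L = -67371/7 (L = -2 + (37 + 12*13)*(-6/7 - 49) = -2 + (37 + 156)*(-349/7) = -2 + 193*(-349/7) = -2 - 67357/7 = -67371/7 ≈ -9624.4)
s(A, u) = -7*A*u/67371 (s(A, u) = (A*u)/(-67371/7) = (A*u)*(-7/67371) = -7*A*u/67371)
√(s(18, 179) + 289141) = √(-7/67371*18*179 + 289141) = √(-7518/22457 + 289141) = √(6493231919/22457) = √145818509204983/22457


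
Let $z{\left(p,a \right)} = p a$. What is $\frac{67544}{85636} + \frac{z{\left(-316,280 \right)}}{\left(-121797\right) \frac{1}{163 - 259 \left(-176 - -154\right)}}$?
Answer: $\frac{11104363287662}{2607551973} \approx 4258.5$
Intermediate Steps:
$z{\left(p,a \right)} = a p$
$\frac{67544}{85636} + \frac{z{\left(-316,280 \right)}}{\left(-121797\right) \frac{1}{163 - 259 \left(-176 - -154\right)}} = \frac{67544}{85636} + \frac{280 \left(-316\right)}{\left(-121797\right) \frac{1}{163 - 259 \left(-176 - -154\right)}} = 67544 \cdot \frac{1}{85636} - \frac{88480}{\left(-121797\right) \frac{1}{163 - 259 \left(-176 + 154\right)}} = \frac{16886}{21409} - \frac{88480}{\left(-121797\right) \frac{1}{163 - -5698}} = \frac{16886}{21409} - \frac{88480}{\left(-121797\right) \frac{1}{163 + 5698}} = \frac{16886}{21409} - \frac{88480}{\left(-121797\right) \frac{1}{5861}} = \frac{16886}{21409} - \frac{88480}{- \frac{121797}{5861}} = \frac{16886}{21409} - - \frac{518581280}{121797} = \frac{16886}{21409} + \frac{518581280}{121797} = \frac{11104363287662}{2607551973}$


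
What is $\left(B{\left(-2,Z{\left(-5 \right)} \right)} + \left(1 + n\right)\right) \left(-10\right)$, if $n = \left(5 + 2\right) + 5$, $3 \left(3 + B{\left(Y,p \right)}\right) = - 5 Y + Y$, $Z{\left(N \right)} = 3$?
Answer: $- \frac{380}{3} \approx -126.67$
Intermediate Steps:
$B{\left(Y,p \right)} = -3 - \frac{4 Y}{3}$ ($B{\left(Y,p \right)} = -3 + \frac{- 5 Y + Y}{3} = -3 + \frac{\left(-4\right) Y}{3} = -3 - \frac{4 Y}{3}$)
$n = 12$ ($n = 7 + 5 = 12$)
$\left(B{\left(-2,Z{\left(-5 \right)} \right)} + \left(1 + n\right)\right) \left(-10\right) = \left(\left(-3 - - \frac{8}{3}\right) + \left(1 + 12\right)\right) \left(-10\right) = \left(\left(-3 + \frac{8}{3}\right) + 13\right) \left(-10\right) = \left(- \frac{1}{3} + 13\right) \left(-10\right) = \frac{38}{3} \left(-10\right) = - \frac{380}{3}$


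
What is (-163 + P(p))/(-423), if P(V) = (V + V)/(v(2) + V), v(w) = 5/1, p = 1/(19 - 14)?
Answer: 706/1833 ≈ 0.38516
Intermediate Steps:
p = ⅕ (p = 1/5 = ⅕ ≈ 0.20000)
v(w) = 5 (v(w) = 5*1 = 5)
P(V) = 2*V/(5 + V) (P(V) = (V + V)/(5 + V) = (2*V)/(5 + V) = 2*V/(5 + V))
(-163 + P(p))/(-423) = (-163 + 2*(⅕)/(5 + ⅕))/(-423) = -(-163 + 2*(⅕)/(26/5))/423 = -(-163 + 2*(⅕)*(5/26))/423 = -(-163 + 1/13)/423 = -1/423*(-2118/13) = 706/1833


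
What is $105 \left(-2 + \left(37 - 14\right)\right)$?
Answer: $2205$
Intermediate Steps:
$105 \left(-2 + \left(37 - 14\right)\right) = 105 \left(-2 + 23\right) = 105 \cdot 21 = 2205$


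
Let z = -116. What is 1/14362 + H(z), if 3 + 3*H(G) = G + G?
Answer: -3375067/43086 ≈ -78.333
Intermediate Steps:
H(G) = -1 + 2*G/3 (H(G) = -1 + (G + G)/3 = -1 + (2*G)/3 = -1 + 2*G/3)
1/14362 + H(z) = 1/14362 + (-1 + (⅔)*(-116)) = 1/14362 + (-1 - 232/3) = 1/14362 - 235/3 = -3375067/43086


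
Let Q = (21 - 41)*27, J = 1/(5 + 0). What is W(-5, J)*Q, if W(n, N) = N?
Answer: -108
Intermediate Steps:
J = ⅕ (J = 1/5 = ⅕ ≈ 0.20000)
Q = -540 (Q = -20*27 = -540)
W(-5, J)*Q = (⅕)*(-540) = -108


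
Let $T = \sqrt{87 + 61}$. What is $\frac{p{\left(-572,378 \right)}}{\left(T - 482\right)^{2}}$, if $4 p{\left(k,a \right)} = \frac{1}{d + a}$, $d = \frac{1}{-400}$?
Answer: $\frac{25}{151199 \left(241 - \sqrt{37}\right)^{2}} \approx 2.9961 \cdot 10^{-9}$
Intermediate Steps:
$d = - \frac{1}{400} \approx -0.0025$
$T = 2 \sqrt{37}$ ($T = \sqrt{148} = 2 \sqrt{37} \approx 12.166$)
$p{\left(k,a \right)} = \frac{1}{4 \left(- \frac{1}{400} + a\right)}$
$\frac{p{\left(-572,378 \right)}}{\left(T - 482\right)^{2}} = \frac{100 \frac{1}{-1 + 400 \cdot 378}}{\left(2 \sqrt{37} - 482\right)^{2}} = \frac{100 \frac{1}{-1 + 151200}}{\left(-482 + 2 \sqrt{37}\right)^{2}} = \frac{100 \cdot \frac{1}{151199}}{\left(-482 + 2 \sqrt{37}\right)^{2}} = \frac{100}{151199 \left(-482 + 2 \sqrt{37}\right)^{2}}$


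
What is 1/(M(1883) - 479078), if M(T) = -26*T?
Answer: -1/528036 ≈ -1.8938e-6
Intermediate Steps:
1/(M(1883) - 479078) = 1/(-26*1883 - 479078) = 1/(-48958 - 479078) = 1/(-528036) = -1/528036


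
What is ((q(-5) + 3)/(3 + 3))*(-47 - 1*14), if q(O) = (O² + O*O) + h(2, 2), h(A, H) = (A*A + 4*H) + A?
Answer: -4087/6 ≈ -681.17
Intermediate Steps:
h(A, H) = A + A² + 4*H (h(A, H) = (A² + 4*H) + A = A + A² + 4*H)
q(O) = 14 + 2*O² (q(O) = (O² + O*O) + (2 + 2² + 4*2) = (O² + O²) + (2 + 4 + 8) = 2*O² + 14 = 14 + 2*O²)
((q(-5) + 3)/(3 + 3))*(-47 - 1*14) = (((14 + 2*(-5)²) + 3)/(3 + 3))*(-47 - 1*14) = (((14 + 2*25) + 3)/6)*(-47 - 14) = (((14 + 50) + 3)*(⅙))*(-61) = ((64 + 3)*(⅙))*(-61) = (67*(⅙))*(-61) = (67/6)*(-61) = -4087/6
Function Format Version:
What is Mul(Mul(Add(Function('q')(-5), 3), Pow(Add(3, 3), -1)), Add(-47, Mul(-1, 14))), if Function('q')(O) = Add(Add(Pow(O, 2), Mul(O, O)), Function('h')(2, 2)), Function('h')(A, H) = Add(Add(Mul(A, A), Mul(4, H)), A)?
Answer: Rational(-4087, 6) ≈ -681.17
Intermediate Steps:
Function('h')(A, H) = Add(A, Pow(A, 2), Mul(4, H)) (Function('h')(A, H) = Add(Add(Pow(A, 2), Mul(4, H)), A) = Add(A, Pow(A, 2), Mul(4, H)))
Function('q')(O) = Add(14, Mul(2, Pow(O, 2))) (Function('q')(O) = Add(Add(Pow(O, 2), Mul(O, O)), Add(2, Pow(2, 2), Mul(4, 2))) = Add(Add(Pow(O, 2), Pow(O, 2)), Add(2, 4, 8)) = Add(Mul(2, Pow(O, 2)), 14) = Add(14, Mul(2, Pow(O, 2))))
Mul(Mul(Add(Function('q')(-5), 3), Pow(Add(3, 3), -1)), Add(-47, Mul(-1, 14))) = Mul(Mul(Add(Add(14, Mul(2, Pow(-5, 2))), 3), Pow(Add(3, 3), -1)), Add(-47, Mul(-1, 14))) = Mul(Mul(Add(Add(14, Mul(2, 25)), 3), Pow(6, -1)), Add(-47, -14)) = Mul(Mul(Add(Add(14, 50), 3), Rational(1, 6)), -61) = Mul(Mul(Add(64, 3), Rational(1, 6)), -61) = Mul(Mul(67, Rational(1, 6)), -61) = Mul(Rational(67, 6), -61) = Rational(-4087, 6)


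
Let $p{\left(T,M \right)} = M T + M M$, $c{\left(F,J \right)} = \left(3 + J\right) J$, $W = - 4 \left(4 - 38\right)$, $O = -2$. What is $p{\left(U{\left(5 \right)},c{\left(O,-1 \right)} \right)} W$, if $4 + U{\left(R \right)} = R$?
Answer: $272$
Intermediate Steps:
$U{\left(R \right)} = -4 + R$
$W = 136$ ($W = - 4 \left(4 - 38\right) = \left(-4\right) \left(-34\right) = 136$)
$c{\left(F,J \right)} = J \left(3 + J\right)$
$p{\left(T,M \right)} = M^{2} + M T$ ($p{\left(T,M \right)} = M T + M^{2} = M^{2} + M T$)
$p{\left(U{\left(5 \right)},c{\left(O,-1 \right)} \right)} W = - (3 - 1) \left(- (3 - 1) + \left(-4 + 5\right)\right) 136 = \left(-1\right) 2 \left(\left(-1\right) 2 + 1\right) 136 = - 2 \left(-2 + 1\right) 136 = \left(-2\right) \left(-1\right) 136 = 2 \cdot 136 = 272$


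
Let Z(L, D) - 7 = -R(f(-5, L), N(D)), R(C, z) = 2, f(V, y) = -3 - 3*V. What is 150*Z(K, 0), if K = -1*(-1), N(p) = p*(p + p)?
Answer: 750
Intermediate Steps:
N(p) = 2*p**2 (N(p) = p*(2*p) = 2*p**2)
K = 1
Z(L, D) = 5 (Z(L, D) = 7 - 1*2 = 7 - 2 = 5)
150*Z(K, 0) = 150*5 = 750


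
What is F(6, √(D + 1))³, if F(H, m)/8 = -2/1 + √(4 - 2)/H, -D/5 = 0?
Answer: -12800/3 + 27776*√2/27 ≈ -2811.8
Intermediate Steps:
D = 0 (D = -5*0 = 0)
F(H, m) = -16 + 8*√2/H (F(H, m) = 8*(-2/1 + √(4 - 2)/H) = 8*(-2*1 + √2/H) = 8*(-2 + √2/H) = -16 + 8*√2/H)
F(6, √(D + 1))³ = (-16 + 8*√2/6)³ = (-16 + 8*√2*(⅙))³ = (-16 + 4*√2/3)³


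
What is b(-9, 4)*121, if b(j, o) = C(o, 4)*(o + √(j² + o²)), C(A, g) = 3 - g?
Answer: -484 - 121*√97 ≈ -1675.7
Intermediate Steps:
b(j, o) = -o - √(j² + o²) (b(j, o) = (3 - 1*4)*(o + √(j² + o²)) = (3 - 4)*(o + √(j² + o²)) = -(o + √(j² + o²)) = -o - √(j² + o²))
b(-9, 4)*121 = (-1*4 - √((-9)² + 4²))*121 = (-4 - √(81 + 16))*121 = (-4 - √97)*121 = -484 - 121*√97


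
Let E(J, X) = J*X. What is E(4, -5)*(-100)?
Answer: 2000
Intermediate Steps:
E(4, -5)*(-100) = (4*(-5))*(-100) = -20*(-100) = 2000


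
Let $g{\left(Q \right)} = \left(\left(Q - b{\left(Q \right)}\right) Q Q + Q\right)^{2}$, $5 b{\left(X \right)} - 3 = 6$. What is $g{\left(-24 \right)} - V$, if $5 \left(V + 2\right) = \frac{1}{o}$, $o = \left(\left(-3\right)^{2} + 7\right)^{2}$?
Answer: $\frac{1417966547451}{6400} \approx 2.2156 \cdot 10^{8}$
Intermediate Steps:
$b{\left(X \right)} = \frac{9}{5}$ ($b{\left(X \right)} = \frac{3}{5} + \frac{1}{5} \cdot 6 = \frac{3}{5} + \frac{6}{5} = \frac{9}{5}$)
$o = 256$ ($o = \left(9 + 7\right)^{2} = 16^{2} = 256$)
$g{\left(Q \right)} = \left(Q + Q^{2} \left(- \frac{9}{5} + Q\right)\right)^{2}$ ($g{\left(Q \right)} = \left(\left(Q - \frac{9}{5}\right) Q Q + Q\right)^{2} = \left(\left(- \frac{9}{5} + Q\right) Q Q + Q\right)^{2} = \left(Q \left(- \frac{9}{5} + Q\right) Q + Q\right)^{2} = \left(Q^{2} \left(- \frac{9}{5} + Q\right) + Q\right)^{2} = \left(Q + Q^{2} \left(- \frac{9}{5} + Q\right)\right)^{2}$)
$V = - \frac{2559}{1280}$ ($V = -2 + \frac{1}{5 \cdot 256} = -2 + \frac{1}{5} \cdot \frac{1}{256} = -2 + \frac{1}{1280} = - \frac{2559}{1280} \approx -1.9992$)
$g{\left(-24 \right)} - V = \frac{\left(-24\right)^{2} \left(5 - -216 + 5 \left(-24\right)^{2}\right)^{2}}{25} - - \frac{2559}{1280} = \frac{1}{25} \cdot 576 \left(5 + 216 + 5 \cdot 576\right)^{2} + \frac{2559}{1280} = \frac{1}{25} \cdot 576 \left(5 + 216 + 2880\right)^{2} + \frac{2559}{1280} = \frac{1}{25} \cdot 576 \cdot 3101^{2} + \frac{2559}{1280} = \frac{1}{25} \cdot 576 \cdot 9616201 + \frac{2559}{1280} = \frac{5538931776}{25} + \frac{2559}{1280} = \frac{1417966547451}{6400}$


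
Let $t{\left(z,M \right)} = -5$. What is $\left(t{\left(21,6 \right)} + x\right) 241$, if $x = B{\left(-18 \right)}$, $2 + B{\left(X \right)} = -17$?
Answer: $-5784$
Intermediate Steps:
$B{\left(X \right)} = -19$ ($B{\left(X \right)} = -2 - 17 = -19$)
$x = -19$
$\left(t{\left(21,6 \right)} + x\right) 241 = \left(-5 - 19\right) 241 = \left(-24\right) 241 = -5784$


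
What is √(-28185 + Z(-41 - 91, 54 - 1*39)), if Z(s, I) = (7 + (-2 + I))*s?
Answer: 15*I*√137 ≈ 175.57*I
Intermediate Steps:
Z(s, I) = s*(5 + I) (Z(s, I) = (5 + I)*s = s*(5 + I))
√(-28185 + Z(-41 - 91, 54 - 1*39)) = √(-28185 + (-41 - 91)*(5 + (54 - 1*39))) = √(-28185 - 132*(5 + (54 - 39))) = √(-28185 - 132*(5 + 15)) = √(-28185 - 132*20) = √(-28185 - 2640) = √(-30825) = 15*I*√137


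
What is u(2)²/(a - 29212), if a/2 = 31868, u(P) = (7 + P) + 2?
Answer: 121/34524 ≈ 0.0035048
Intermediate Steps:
u(P) = 9 + P
a = 63736 (a = 2*31868 = 63736)
u(2)²/(a - 29212) = (9 + 2)²/(63736 - 29212) = 11²/34524 = 121*(1/34524) = 121/34524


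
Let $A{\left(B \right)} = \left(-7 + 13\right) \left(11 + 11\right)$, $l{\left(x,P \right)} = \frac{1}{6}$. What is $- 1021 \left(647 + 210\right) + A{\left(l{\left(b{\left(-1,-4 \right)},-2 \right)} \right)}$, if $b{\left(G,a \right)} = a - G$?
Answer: $-874865$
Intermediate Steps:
$l{\left(x,P \right)} = \frac{1}{6}$
$A{\left(B \right)} = 132$ ($A{\left(B \right)} = 6 \cdot 22 = 132$)
$- 1021 \left(647 + 210\right) + A{\left(l{\left(b{\left(-1,-4 \right)},-2 \right)} \right)} = - 1021 \left(647 + 210\right) + 132 = \left(-1021\right) 857 + 132 = -874997 + 132 = -874865$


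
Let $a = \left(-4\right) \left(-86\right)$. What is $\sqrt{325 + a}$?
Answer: $\sqrt{669} \approx 25.865$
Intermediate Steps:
$a = 344$
$\sqrt{325 + a} = \sqrt{325 + 344} = \sqrt{669}$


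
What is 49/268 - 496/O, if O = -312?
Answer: 18527/10452 ≈ 1.7726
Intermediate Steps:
49/268 - 496/O = 49/268 - 496/(-312) = 49*(1/268) - 496*(-1/312) = 49/268 + 62/39 = 18527/10452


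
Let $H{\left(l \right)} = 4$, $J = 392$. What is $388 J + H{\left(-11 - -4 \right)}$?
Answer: $152100$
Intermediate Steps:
$388 J + H{\left(-11 - -4 \right)} = 388 \cdot 392 + 4 = 152096 + 4 = 152100$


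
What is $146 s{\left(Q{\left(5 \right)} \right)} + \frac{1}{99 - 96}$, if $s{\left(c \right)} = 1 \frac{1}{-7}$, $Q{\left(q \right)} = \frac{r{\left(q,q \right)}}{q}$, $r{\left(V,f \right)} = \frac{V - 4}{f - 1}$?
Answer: $- \frac{431}{21} \approx -20.524$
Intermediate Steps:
$r{\left(V,f \right)} = \frac{-4 + V}{-1 + f}$
$Q{\left(q \right)} = \frac{-4 + q}{q \left(-1 + q\right)}$ ($Q{\left(q \right)} = \frac{\frac{1}{-1 + q} \left(-4 + q\right)}{q} = \frac{-4 + q}{q \left(-1 + q\right)}$)
$s{\left(c \right)} = - \frac{1}{7}$ ($s{\left(c \right)} = 1 \left(- \frac{1}{7}\right) = - \frac{1}{7}$)
$146 s{\left(Q{\left(5 \right)} \right)} + \frac{1}{99 - 96} = 146 \left(- \frac{1}{7}\right) + \frac{1}{99 - 96} = - \frac{146}{7} + \frac{1}{3} = - \frac{431}{21}$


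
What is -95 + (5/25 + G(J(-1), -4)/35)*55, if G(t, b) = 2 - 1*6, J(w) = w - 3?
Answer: -632/7 ≈ -90.286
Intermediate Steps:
J(w) = -3 + w
G(t, b) = -4 (G(t, b) = 2 - 6 = -4)
-95 + (5/25 + G(J(-1), -4)/35)*55 = -95 + (5/25 - 4/35)*55 = -95 + (5*(1/25) - 4*1/35)*55 = -95 + (⅕ - 4/35)*55 = -95 + (3/35)*55 = -95 + 33/7 = -632/7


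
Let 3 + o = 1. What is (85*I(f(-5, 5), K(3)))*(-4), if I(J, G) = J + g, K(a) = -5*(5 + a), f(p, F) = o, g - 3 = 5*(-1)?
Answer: 1360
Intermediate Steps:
o = -2 (o = -3 + 1 = -2)
g = -2 (g = 3 + 5*(-1) = 3 - 5 = -2)
f(p, F) = -2
K(a) = -25 - 5*a
I(J, G) = -2 + J (I(J, G) = J - 2 = -2 + J)
(85*I(f(-5, 5), K(3)))*(-4) = (85*(-2 - 2))*(-4) = (85*(-4))*(-4) = -340*(-4) = 1360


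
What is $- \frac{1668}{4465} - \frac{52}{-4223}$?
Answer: $- \frac{6811784}{18855695} \approx -0.36126$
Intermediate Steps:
$- \frac{1668}{4465} - \frac{52}{-4223} = \left(-1668\right) \frac{1}{4465} - - \frac{52}{4223} = - \frac{1668}{4465} + \frac{52}{4223} = - \frac{6811784}{18855695}$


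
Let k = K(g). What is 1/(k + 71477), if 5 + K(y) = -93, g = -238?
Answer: 1/71379 ≈ 1.4010e-5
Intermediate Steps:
K(y) = -98 (K(y) = -5 - 93 = -98)
k = -98
1/(k + 71477) = 1/(-98 + 71477) = 1/71379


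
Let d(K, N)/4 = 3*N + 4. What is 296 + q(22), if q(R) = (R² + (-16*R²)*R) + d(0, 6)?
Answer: -169500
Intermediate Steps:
d(K, N) = 16 + 12*N (d(K, N) = 4*(3*N + 4) = 4*(4 + 3*N) = 16 + 12*N)
q(R) = 88 + R² - 16*R³ (q(R) = (R² + (-16*R²)*R) + (16 + 12*6) = (R² - 16*R³) + (16 + 72) = (R² - 16*R³) + 88 = 88 + R² - 16*R³)
296 + q(22) = 296 + (88 + 22² - 16*22³) = 296 + (88 + 484 - 16*10648) = 296 + (88 + 484 - 170368) = 296 - 169796 = -169500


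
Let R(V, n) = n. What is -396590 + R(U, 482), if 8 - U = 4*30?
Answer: -396108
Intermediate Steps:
U = -112 (U = 8 - 4*30 = 8 - 1*120 = 8 - 120 = -112)
-396590 + R(U, 482) = -396590 + 482 = -396108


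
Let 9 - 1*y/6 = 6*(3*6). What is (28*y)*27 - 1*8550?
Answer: -457614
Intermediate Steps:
y = -594 (y = 54 - 36*3*6 = 54 - 36*18 = 54 - 6*108 = 54 - 648 = -594)
(28*y)*27 - 1*8550 = (28*(-594))*27 - 1*8550 = -16632*27 - 8550 = -449064 - 8550 = -457614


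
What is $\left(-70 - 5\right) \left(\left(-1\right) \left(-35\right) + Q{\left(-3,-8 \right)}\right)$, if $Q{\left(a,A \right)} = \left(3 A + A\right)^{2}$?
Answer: $-79425$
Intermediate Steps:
$Q{\left(a,A \right)} = 16 A^{2}$ ($Q{\left(a,A \right)} = \left(4 A\right)^{2} = 16 A^{2}$)
$\left(-70 - 5\right) \left(\left(-1\right) \left(-35\right) + Q{\left(-3,-8 \right)}\right) = \left(-70 - 5\right) \left(\left(-1\right) \left(-35\right) + 16 \left(-8\right)^{2}\right) = \left(-70 - 5\right) \left(35 + 16 \cdot 64\right) = - 75 \left(35 + 1024\right) = \left(-75\right) 1059 = -79425$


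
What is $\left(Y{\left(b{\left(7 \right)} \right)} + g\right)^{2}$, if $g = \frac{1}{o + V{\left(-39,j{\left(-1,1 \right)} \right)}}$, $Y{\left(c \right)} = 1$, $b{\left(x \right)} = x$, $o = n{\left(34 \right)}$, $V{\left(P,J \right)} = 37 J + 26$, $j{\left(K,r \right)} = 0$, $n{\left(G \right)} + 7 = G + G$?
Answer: $\frac{7744}{7569} \approx 1.0231$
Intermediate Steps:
$n{\left(G \right)} = -7 + 2 G$ ($n{\left(G \right)} = -7 + \left(G + G\right) = -7 + 2 G$)
$V{\left(P,J \right)} = 26 + 37 J$
$o = 61$ ($o = -7 + 2 \cdot 34 = -7 + 68 = 61$)
$g = \frac{1}{87}$ ($g = \frac{1}{61 + \left(26 + 37 \cdot 0\right)} = \frac{1}{61 + \left(26 + 0\right)} = \frac{1}{61 + 26} = \frac{1}{87} \approx 0.011494$)
$\left(Y{\left(b{\left(7 \right)} \right)} + g\right)^{2} = \left(1 + \frac{1}{87}\right)^{2} = \left(\frac{88}{87}\right)^{2} = \frac{7744}{7569}$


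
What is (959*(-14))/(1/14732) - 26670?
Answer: -197818502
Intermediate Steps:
(959*(-14))/(1/14732) - 26670 = -13426/1/14732 - 26670 = -13426*14732 - 26670 = -197791832 - 26670 = -197818502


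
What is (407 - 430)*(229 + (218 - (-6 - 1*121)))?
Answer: -13202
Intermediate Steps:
(407 - 430)*(229 + (218 - (-6 - 1*121))) = -23*(229 + (218 - (-6 - 121))) = -23*(229 + (218 - 1*(-127))) = -23*(229 + (218 + 127)) = -23*(229 + 345) = -23*574 = -13202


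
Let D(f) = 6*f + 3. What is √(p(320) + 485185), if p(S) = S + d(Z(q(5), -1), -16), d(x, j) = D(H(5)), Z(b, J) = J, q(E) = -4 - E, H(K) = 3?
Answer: √485526 ≈ 696.80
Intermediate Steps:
D(f) = 3 + 6*f
d(x, j) = 21 (d(x, j) = 3 + 6*3 = 3 + 18 = 21)
p(S) = 21 + S (p(S) = S + 21 = 21 + S)
√(p(320) + 485185) = √((21 + 320) + 485185) = √(341 + 485185) = √485526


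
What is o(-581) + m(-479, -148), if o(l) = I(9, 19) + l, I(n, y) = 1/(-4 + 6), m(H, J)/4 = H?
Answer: -4993/2 ≈ -2496.5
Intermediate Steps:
m(H, J) = 4*H
I(n, y) = ½ (I(n, y) = 1/2 = ½)
o(l) = ½ + l
o(-581) + m(-479, -148) = (½ - 581) + 4*(-479) = -1161/2 - 1916 = -4993/2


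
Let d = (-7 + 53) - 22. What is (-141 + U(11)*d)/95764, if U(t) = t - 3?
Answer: 51/95764 ≈ 0.00053256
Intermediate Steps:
d = 24 (d = 46 - 22 = 24)
U(t) = -3 + t
(-141 + U(11)*d)/95764 = (-141 + (-3 + 11)*24)/95764 = (-141 + 8*24)*(1/95764) = (-141 + 192)*(1/95764) = 51*(1/95764) = 51/95764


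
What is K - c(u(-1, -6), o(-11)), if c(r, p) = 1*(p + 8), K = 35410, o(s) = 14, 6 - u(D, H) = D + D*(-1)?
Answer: 35388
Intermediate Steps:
u(D, H) = 6 (u(D, H) = 6 - (D + D*(-1)) = 6 - (D - D) = 6 - 1*0 = 6 + 0 = 6)
c(r, p) = 8 + p (c(r, p) = 1*(8 + p) = 8 + p)
K - c(u(-1, -6), o(-11)) = 35410 - (8 + 14) = 35410 - 1*22 = 35410 - 22 = 35388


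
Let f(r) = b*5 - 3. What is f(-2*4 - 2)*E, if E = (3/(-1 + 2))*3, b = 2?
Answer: 63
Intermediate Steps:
f(r) = 7 (f(r) = 2*5 - 3 = 10 - 3 = 7)
E = 9 (E = (3/1)*3 = (1*3)*3 = 3*3 = 9)
f(-2*4 - 2)*E = 7*9 = 63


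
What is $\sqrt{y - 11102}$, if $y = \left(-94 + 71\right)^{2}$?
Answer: $i \sqrt{10573} \approx 102.83 i$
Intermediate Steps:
$y = 529$ ($y = \left(-23\right)^{2} = 529$)
$\sqrt{y - 11102} = \sqrt{529 - 11102} = \sqrt{-10573} = i \sqrt{10573}$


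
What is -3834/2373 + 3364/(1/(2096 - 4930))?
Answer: -7541059894/791 ≈ -9.5336e+6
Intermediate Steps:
-3834/2373 + 3364/(1/(2096 - 4930)) = -3834*1/2373 + 3364/(1/(-2834)) = -1278/791 + 3364/(-1/2834) = -1278/791 + 3364*(-2834) = -1278/791 - 9533576 = -7541059894/791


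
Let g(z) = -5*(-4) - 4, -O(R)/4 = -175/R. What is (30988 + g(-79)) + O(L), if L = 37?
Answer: 1147848/37 ≈ 31023.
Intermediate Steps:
O(R) = 700/R (O(R) = -(-700)/R = 700/R)
g(z) = 16 (g(z) = 20 - 4 = 16)
(30988 + g(-79)) + O(L) = (30988 + 16) + 700/37 = 31004 + 700*(1/37) = 31004 + 700/37 = 1147848/37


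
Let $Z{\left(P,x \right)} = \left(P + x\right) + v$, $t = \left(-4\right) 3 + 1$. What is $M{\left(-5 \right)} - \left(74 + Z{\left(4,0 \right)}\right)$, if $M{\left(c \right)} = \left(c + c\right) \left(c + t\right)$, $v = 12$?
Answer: $70$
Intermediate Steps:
$t = -11$ ($t = -12 + 1 = -11$)
$Z{\left(P,x \right)} = 12 + P + x$ ($Z{\left(P,x \right)} = \left(P + x\right) + 12 = 12 + P + x$)
$M{\left(c \right)} = 2 c \left(-11 + c\right)$ ($M{\left(c \right)} = \left(c + c\right) \left(c - 11\right) = 2 c \left(-11 + c\right)$)
$M{\left(-5 \right)} - \left(74 + Z{\left(4,0 \right)}\right) = 2 \left(-5\right) \left(-11 - 5\right) - \left(74 + \left(12 + 4 + 0\right)\right) = 2 \left(-5\right) \left(-16\right) - \left(74 + 16\right) = 160 - 90 = 70$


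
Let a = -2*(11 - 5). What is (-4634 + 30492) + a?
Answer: 25846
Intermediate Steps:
a = -12 (a = -2*6 = -12)
(-4634 + 30492) + a = (-4634 + 30492) - 12 = 25858 - 12 = 25846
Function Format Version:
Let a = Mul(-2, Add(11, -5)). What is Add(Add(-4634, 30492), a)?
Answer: 25846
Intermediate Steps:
a = -12 (a = Mul(-2, 6) = -12)
Add(Add(-4634, 30492), a) = Add(Add(-4634, 30492), -12) = Add(25858, -12) = 25846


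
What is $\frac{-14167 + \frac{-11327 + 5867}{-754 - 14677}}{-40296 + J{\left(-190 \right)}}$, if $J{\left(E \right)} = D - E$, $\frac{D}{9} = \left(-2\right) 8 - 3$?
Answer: $\frac{16815809}{47808799} \approx 0.35173$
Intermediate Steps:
$D = -171$ ($D = 9 \left(\left(-2\right) 8 - 3\right) = 9 \left(-16 - 3\right) = 9 \left(-19\right) = -171$)
$J{\left(E \right)} = -171 - E$
$\frac{-14167 + \frac{-11327 + 5867}{-754 - 14677}}{-40296 + J{\left(-190 \right)}} = \frac{-14167 + \frac{-11327 + 5867}{-754 - 14677}}{-40296 - -19} = \frac{-14167 - \frac{5460}{-15431}}{-40296 + \left(-171 + 190\right)} = \frac{-14167 - - \frac{420}{1187}}{-40296 + 19} = \frac{-14167 + \frac{420}{1187}}{-40277} = \left(- \frac{16815809}{1187}\right) \left(- \frac{1}{40277}\right) = \frac{16815809}{47808799}$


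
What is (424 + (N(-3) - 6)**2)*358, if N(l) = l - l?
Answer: 164680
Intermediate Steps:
N(l) = 0
(424 + (N(-3) - 6)**2)*358 = (424 + (0 - 6)**2)*358 = (424 + (-6)**2)*358 = (424 + 36)*358 = 460*358 = 164680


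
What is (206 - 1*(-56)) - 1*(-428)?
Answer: 690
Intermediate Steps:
(206 - 1*(-56)) - 1*(-428) = (206 + 56) + 428 = 262 + 428 = 690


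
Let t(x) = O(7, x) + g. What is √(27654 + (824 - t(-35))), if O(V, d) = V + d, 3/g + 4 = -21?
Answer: √712653/5 ≈ 168.84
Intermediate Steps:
g = -3/25 (g = 3/(-4 - 21) = 3/(-25) = 3*(-1/25) = -3/25 ≈ -0.12000)
t(x) = 172/25 + x (t(x) = (7 + x) - 3/25 = 172/25 + x)
√(27654 + (824 - t(-35))) = √(27654 + (824 - (172/25 - 35))) = √(27654 + (824 - 1*(-703/25))) = √(27654 + (824 + 703/25)) = √(27654 + 21303/25) = √(712653/25) = √712653/5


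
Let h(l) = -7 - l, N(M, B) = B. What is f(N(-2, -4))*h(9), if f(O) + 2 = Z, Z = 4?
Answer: -32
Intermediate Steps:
f(O) = 2 (f(O) = -2 + 4 = 2)
f(N(-2, -4))*h(9) = 2*(-7 - 1*9) = 2*(-7 - 9) = 2*(-16) = -32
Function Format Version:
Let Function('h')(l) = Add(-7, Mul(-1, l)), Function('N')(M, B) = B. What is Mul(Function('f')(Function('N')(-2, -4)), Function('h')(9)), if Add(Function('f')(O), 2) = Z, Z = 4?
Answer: -32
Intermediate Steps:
Function('f')(O) = 2 (Function('f')(O) = Add(-2, 4) = 2)
Mul(Function('f')(Function('N')(-2, -4)), Function('h')(9)) = Mul(2, Add(-7, Mul(-1, 9))) = Mul(2, Add(-7, -9)) = Mul(2, -16) = -32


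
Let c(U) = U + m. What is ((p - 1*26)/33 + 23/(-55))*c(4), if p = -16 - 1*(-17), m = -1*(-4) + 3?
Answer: -194/15 ≈ -12.933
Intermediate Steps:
m = 7 (m = 4 + 3 = 7)
p = 1 (p = -16 + 17 = 1)
c(U) = 7 + U (c(U) = U + 7 = 7 + U)
((p - 1*26)/33 + 23/(-55))*c(4) = ((1 - 1*26)/33 + 23/(-55))*(7 + 4) = ((1 - 26)*(1/33) + 23*(-1/55))*11 = (-25*1/33 - 23/55)*11 = (-25/33 - 23/55)*11 = -194/165*11 = -194/15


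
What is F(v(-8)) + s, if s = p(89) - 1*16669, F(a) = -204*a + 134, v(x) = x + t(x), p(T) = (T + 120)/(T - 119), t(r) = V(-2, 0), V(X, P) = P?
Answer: -447299/30 ≈ -14910.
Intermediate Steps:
t(r) = 0
p(T) = (120 + T)/(-119 + T)
v(x) = x (v(x) = x + 0 = x)
F(a) = 134 - 204*a
s = -500279/30 (s = (120 + 89)/(-119 + 89) - 1*16669 = 209/(-30) - 16669 = -1/30*209 - 16669 = -209/30 - 16669 = -500279/30 ≈ -16676.)
F(v(-8)) + s = (134 - 204*(-8)) - 500279/30 = (134 + 1632) - 500279/30 = 1766 - 500279/30 = -447299/30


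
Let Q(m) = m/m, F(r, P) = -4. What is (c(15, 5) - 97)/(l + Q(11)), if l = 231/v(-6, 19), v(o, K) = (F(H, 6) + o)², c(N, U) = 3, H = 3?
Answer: -9400/331 ≈ -28.399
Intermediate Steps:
Q(m) = 1
v(o, K) = (-4 + o)²
l = 231/100 (l = 231/((-4 - 6)²) = 231/((-10)²) = 231/100 ≈ 2.3100)
(c(15, 5) - 97)/(l + Q(11)) = (3 - 97)/(231/100 + 1) = -94/331/100 = -94*100/331 = -9400/331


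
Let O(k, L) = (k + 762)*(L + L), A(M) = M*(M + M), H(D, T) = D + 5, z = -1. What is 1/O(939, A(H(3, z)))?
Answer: 1/435456 ≈ 2.2964e-6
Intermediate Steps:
H(D, T) = 5 + D
A(M) = 2*M**2 (A(M) = M*(2*M) = 2*M**2)
O(k, L) = 2*L*(762 + k) (O(k, L) = (762 + k)*(2*L) = 2*L*(762 + k))
1/O(939, A(H(3, z))) = 1/(2*(2*(5 + 3)**2)*(762 + 939)) = 1/(2*(2*8**2)*1701) = 1/(2*(2*64)*1701) = 1/(2*128*1701) = 1/435456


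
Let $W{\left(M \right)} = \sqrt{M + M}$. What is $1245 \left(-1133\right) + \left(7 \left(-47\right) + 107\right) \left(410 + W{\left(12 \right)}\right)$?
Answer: $-1501605 - 444 \sqrt{6} \approx -1.5027 \cdot 10^{6}$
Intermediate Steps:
$W{\left(M \right)} = \sqrt{2} \sqrt{M}$ ($W{\left(M \right)} = \sqrt{2 M} = \sqrt{2} \sqrt{M}$)
$1245 \left(-1133\right) + \left(7 \left(-47\right) + 107\right) \left(410 + W{\left(12 \right)}\right) = 1245 \left(-1133\right) + \left(7 \left(-47\right) + 107\right) \left(410 + \sqrt{2} \sqrt{12}\right) = -1410585 + \left(-329 + 107\right) \left(410 + \sqrt{2} \cdot 2 \sqrt{3}\right) = -1410585 - 222 \left(410 + 2 \sqrt{6}\right) = -1410585 - \left(91020 + 444 \sqrt{6}\right) = -1501605 - 444 \sqrt{6}$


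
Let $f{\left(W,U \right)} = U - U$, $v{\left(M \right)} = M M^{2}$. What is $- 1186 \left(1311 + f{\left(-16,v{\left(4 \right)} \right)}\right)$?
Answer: $-1554846$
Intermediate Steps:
$v{\left(M \right)} = M^{3}$
$f{\left(W,U \right)} = 0$
$- 1186 \left(1311 + f{\left(-16,v{\left(4 \right)} \right)}\right) = - 1186 \left(1311 + 0\right) = \left(-1186\right) 1311 = -1554846$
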